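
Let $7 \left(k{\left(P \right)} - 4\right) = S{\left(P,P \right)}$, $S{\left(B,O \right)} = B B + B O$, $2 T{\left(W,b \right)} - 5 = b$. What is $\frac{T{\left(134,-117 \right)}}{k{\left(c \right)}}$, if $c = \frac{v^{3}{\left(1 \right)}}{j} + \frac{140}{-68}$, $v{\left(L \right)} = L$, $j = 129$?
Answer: $- \frac{471306402}{43780745} \approx -10.765$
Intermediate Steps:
$T{\left(W,b \right)} = \frac{5}{2} + \frac{b}{2}$
$S{\left(B,O \right)} = B^{2} + B O$
$c = - \frac{4498}{2193}$ ($c = \frac{1^{3}}{129} + \frac{140}{-68} = 1 \cdot \frac{1}{129} + 140 \left(- \frac{1}{68}\right) = \frac{1}{129} - \frac{35}{17} = - \frac{4498}{2193} \approx -2.0511$)
$k{\left(P \right)} = 4 + \frac{2 P^{2}}{7}$ ($k{\left(P \right)} = 4 + \frac{P \left(P + P\right)}{7} = 4 + \frac{P 2 P}{7} = 4 + \frac{2 P^{2}}{7}$)
$\frac{T{\left(134,-117 \right)}}{k{\left(c \right)}} = \frac{\frac{5}{2} + \frac{1}{2} \left(-117\right)}{4 + \frac{2 \left(- \frac{4498}{2193}\right)^{2}}{7}} = \frac{\frac{5}{2} - \frac{117}{2}}{4 + \frac{2}{7} \cdot \frac{20232004}{4809249}} = - \frac{56}{4 + \frac{40464008}{33664743}} = - \frac{56}{\frac{175122980}{33664743}} = \left(-56\right) \frac{33664743}{175122980} = - \frac{471306402}{43780745}$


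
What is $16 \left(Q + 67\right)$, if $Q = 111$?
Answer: $2848$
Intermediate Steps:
$16 \left(Q + 67\right) = 16 \left(111 + 67\right) = 16 \cdot 178 = 2848$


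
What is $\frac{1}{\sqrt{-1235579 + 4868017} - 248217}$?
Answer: $- \frac{248217}{61608046651} - \frac{\sqrt{3632438}}{61608046651} \approx -4.0599 \cdot 10^{-6}$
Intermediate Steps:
$\frac{1}{\sqrt{-1235579 + 4868017} - 248217} = \frac{1}{\sqrt{3632438} - 248217} = \frac{1}{-248217 + \sqrt{3632438}}$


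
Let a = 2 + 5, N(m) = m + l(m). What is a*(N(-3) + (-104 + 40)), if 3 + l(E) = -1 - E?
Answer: -476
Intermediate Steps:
l(E) = -4 - E (l(E) = -3 + (-1 - E) = -4 - E)
N(m) = -4 (N(m) = m + (-4 - m) = -4)
a = 7
a*(N(-3) + (-104 + 40)) = 7*(-4 + (-104 + 40)) = 7*(-4 - 64) = 7*(-68) = -476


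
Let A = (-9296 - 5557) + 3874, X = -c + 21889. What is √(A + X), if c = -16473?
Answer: √27383 ≈ 165.48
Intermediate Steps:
X = 38362 (X = -1*(-16473) + 21889 = 16473 + 21889 = 38362)
A = -10979 (A = -14853 + 3874 = -10979)
√(A + X) = √(-10979 + 38362) = √27383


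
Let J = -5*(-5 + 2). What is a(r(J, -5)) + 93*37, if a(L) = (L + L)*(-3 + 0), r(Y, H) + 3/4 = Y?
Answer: 6711/2 ≈ 3355.5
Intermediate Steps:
J = 15 (J = -5*(-3) = 15)
r(Y, H) = -3/4 + Y
a(L) = -6*L (a(L) = (2*L)*(-3) = -6*L)
a(r(J, -5)) + 93*37 = -6*(-3/4 + 15) + 93*37 = -6*57/4 + 3441 = -171/2 + 3441 = 6711/2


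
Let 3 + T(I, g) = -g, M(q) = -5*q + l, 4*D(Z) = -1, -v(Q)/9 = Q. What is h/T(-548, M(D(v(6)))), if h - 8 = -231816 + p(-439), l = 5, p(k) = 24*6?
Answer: 926656/37 ≈ 25045.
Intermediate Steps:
p(k) = 144
v(Q) = -9*Q
D(Z) = -¼ (D(Z) = (¼)*(-1) = -¼)
M(q) = 5 - 5*q (M(q) = -5*q + 5 = 5 - 5*q)
T(I, g) = -3 - g
h = -231664 (h = 8 + (-231816 + 144) = 8 - 231672 = -231664)
h/T(-548, M(D(v(6)))) = -231664/(-3 - (5 - 5*(-¼))) = -231664/(-3 - (5 + 5/4)) = -231664/(-3 - 1*25/4) = -231664/(-3 - 25/4) = -231664/(-37/4) = -231664*(-4/37) = 926656/37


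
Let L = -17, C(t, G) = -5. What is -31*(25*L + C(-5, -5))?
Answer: 13330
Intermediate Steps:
-31*(25*L + C(-5, -5)) = -31*(25*(-17) - 5) = -31*(-425 - 5) = -31*(-430) = 13330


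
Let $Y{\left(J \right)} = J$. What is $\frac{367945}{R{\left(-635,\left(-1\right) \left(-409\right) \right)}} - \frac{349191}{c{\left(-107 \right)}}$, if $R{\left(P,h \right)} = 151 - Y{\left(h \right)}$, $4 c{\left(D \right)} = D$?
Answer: $\frac{320994997}{27606} \approx 11628.0$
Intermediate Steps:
$c{\left(D \right)} = \frac{D}{4}$
$R{\left(P,h \right)} = 151 - h$
$\frac{367945}{R{\left(-635,\left(-1\right) \left(-409\right) \right)}} - \frac{349191}{c{\left(-107 \right)}} = \frac{367945}{151 - \left(-1\right) \left(-409\right)} - \frac{349191}{\frac{1}{4} \left(-107\right)} = \frac{367945}{151 - 409} - \frac{349191}{- \frac{107}{4}} = \frac{367945}{151 - 409} - - \frac{1396764}{107} = \frac{367945}{-258} + \frac{1396764}{107} = 367945 \left(- \frac{1}{258}\right) + \frac{1396764}{107} = - \frac{367945}{258} + \frac{1396764}{107} = \frac{320994997}{27606}$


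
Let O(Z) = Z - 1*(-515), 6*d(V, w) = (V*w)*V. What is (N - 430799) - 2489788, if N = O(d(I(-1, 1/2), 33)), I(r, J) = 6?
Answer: -2919874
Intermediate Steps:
d(V, w) = w*V**2/6 (d(V, w) = ((V*w)*V)/6 = (w*V**2)/6 = w*V**2/6)
O(Z) = 515 + Z (O(Z) = Z + 515 = 515 + Z)
N = 713 (N = 515 + (1/6)*33*6**2 = 515 + (1/6)*33*36 = 515 + 198 = 713)
(N - 430799) - 2489788 = (713 - 430799) - 2489788 = -430086 - 2489788 = -2919874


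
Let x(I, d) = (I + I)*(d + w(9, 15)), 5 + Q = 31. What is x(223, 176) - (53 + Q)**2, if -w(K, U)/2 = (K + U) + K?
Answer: 42819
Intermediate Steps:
Q = 26 (Q = -5 + 31 = 26)
w(K, U) = -4*K - 2*U (w(K, U) = -2*((K + U) + K) = -2*(U + 2*K) = -4*K - 2*U)
x(I, d) = 2*I*(-66 + d) (x(I, d) = (I + I)*(d + (-4*9 - 2*15)) = (2*I)*(d + (-36 - 30)) = (2*I)*(d - 66) = (2*I)*(-66 + d) = 2*I*(-66 + d))
x(223, 176) - (53 + Q)**2 = 2*223*(-66 + 176) - (53 + 26)**2 = 2*223*110 - 1*79**2 = 49060 - 1*6241 = 49060 - 6241 = 42819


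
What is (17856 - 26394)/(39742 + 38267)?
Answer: -2846/26003 ≈ -0.10945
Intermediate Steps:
(17856 - 26394)/(39742 + 38267) = -8538/78009 = -8538*1/78009 = -2846/26003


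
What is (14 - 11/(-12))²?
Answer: 32041/144 ≈ 222.51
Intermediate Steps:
(14 - 11/(-12))² = (14 - 11*(-1/12))² = (14 + 11/12)² = (179/12)² = 32041/144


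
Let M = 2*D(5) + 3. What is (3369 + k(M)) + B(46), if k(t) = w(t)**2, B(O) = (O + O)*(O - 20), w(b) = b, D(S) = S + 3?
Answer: 6122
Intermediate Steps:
D(S) = 3 + S
M = 19 (M = 2*(3 + 5) + 3 = 2*8 + 3 = 16 + 3 = 19)
B(O) = 2*O*(-20 + O) (B(O) = (2*O)*(-20 + O) = 2*O*(-20 + O))
k(t) = t**2
(3369 + k(M)) + B(46) = (3369 + 19**2) + 2*46*(-20 + 46) = (3369 + 361) + 2*46*26 = 3730 + 2392 = 6122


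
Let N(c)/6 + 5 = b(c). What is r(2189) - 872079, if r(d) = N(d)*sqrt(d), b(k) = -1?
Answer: -872079 - 36*sqrt(2189) ≈ -8.7376e+5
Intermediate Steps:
N(c) = -36 (N(c) = -30 + 6*(-1) = -30 - 6 = -36)
r(d) = -36*sqrt(d)
r(2189) - 872079 = -36*sqrt(2189) - 872079 = -872079 - 36*sqrt(2189)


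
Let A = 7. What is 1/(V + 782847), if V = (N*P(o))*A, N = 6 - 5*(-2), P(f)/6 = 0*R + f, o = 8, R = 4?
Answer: 1/788223 ≈ 1.2687e-6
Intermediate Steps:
P(f) = 6*f (P(f) = 6*(0*4 + f) = 6*(0 + f) = 6*f)
N = 16 (N = 6 + 10 = 16)
V = 5376 (V = (16*(6*8))*7 = (16*48)*7 = 768*7 = 5376)
1/(V + 782847) = 1/(5376 + 782847) = 1/788223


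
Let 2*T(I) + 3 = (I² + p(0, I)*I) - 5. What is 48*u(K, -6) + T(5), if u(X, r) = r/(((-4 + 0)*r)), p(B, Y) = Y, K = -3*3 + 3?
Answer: 9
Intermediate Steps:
K = -6 (K = -9 + 3 = -6)
T(I) = -4 + I² (T(I) = -3/2 + ((I² + I*I) - 5)/2 = -3/2 + ((I² + I²) - 5)/2 = -3/2 + (2*I² - 5)/2 = -3/2 + (-5 + 2*I²)/2 = -3/2 + (-5/2 + I²) = -4 + I²)
u(X, r) = -¼ (u(X, r) = r/((-4*r)) = r*(-1/(4*r)) = -¼)
48*u(K, -6) + T(5) = 48*(-¼) + (-4 + 5²) = -12 + (-4 + 25) = -12 + 21 = 9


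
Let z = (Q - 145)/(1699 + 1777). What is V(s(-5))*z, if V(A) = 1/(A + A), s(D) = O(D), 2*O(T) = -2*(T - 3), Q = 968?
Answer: 823/55616 ≈ 0.014798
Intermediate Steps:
O(T) = 3 - T (O(T) = (-2*(T - 3))/2 = (-2*(-3 + T))/2 = (6 - 2*T)/2 = 3 - T)
s(D) = 3 - D
V(A) = 1/(2*A)
z = 823/3476 (z = (968 - 145)/(1699 + 1777) = 823/3476 ≈ 0.23677)
V(s(-5))*z = (1/(2*(3 - 1*(-5))))*(823/3476) = (1/(2*(3 + 5)))*(823/3476) = ((½)/8)*(823/3476) = ((½)*(⅛))*(823/3476) = (1/16)*(823/3476) = 823/55616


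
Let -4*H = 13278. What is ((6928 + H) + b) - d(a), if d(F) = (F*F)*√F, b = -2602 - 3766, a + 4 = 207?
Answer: -5519/2 - 41209*√203 ≈ -5.8990e+5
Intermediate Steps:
H = -6639/2 (H = -¼*13278 = -6639/2 ≈ -3319.5)
a = 203 (a = -4 + 207 = 203)
b = -6368
d(F) = F^(5/2) (d(F) = F²*√F = F^(5/2))
((6928 + H) + b) - d(a) = ((6928 - 6639/2) - 6368) - 203^(5/2) = (7217/2 - 6368) - 41209*√203 = -5519/2 - 41209*√203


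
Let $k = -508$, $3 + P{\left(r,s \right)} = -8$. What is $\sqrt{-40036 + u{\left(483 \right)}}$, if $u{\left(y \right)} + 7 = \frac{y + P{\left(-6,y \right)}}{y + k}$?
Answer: $\frac{3 i \sqrt{111283}}{5} \approx 200.15 i$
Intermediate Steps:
$P{\left(r,s \right)} = -11$ ($P{\left(r,s \right)} = -3 - 8 = -11$)
$u{\left(y \right)} = -7 + \frac{-11 + y}{-508 + y}$ ($u{\left(y \right)} = -7 + \frac{y - 11}{y - 508} = -7 + \frac{-11 + y}{-508 + y}$)
$\sqrt{-40036 + u{\left(483 \right)}} = \sqrt{-40036 + \frac{3545 - 2898}{-508 + 483}} = \sqrt{-40036 + \frac{3545 - 2898}{-25}} = \sqrt{-40036 - \frac{647}{25}} = \sqrt{- \frac{1001547}{25}} = \frac{3 i \sqrt{111283}}{5}$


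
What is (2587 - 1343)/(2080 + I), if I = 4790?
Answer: 622/3435 ≈ 0.18108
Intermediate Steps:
(2587 - 1343)/(2080 + I) = (2587 - 1343)/(2080 + 4790) = 1244/6870 = 1244*(1/6870) = 622/3435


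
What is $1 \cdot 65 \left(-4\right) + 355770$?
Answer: $355510$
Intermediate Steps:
$1 \cdot 65 \left(-4\right) + 355770 = 65 \left(-4\right) + 355770 = -260 + 355770 = 355510$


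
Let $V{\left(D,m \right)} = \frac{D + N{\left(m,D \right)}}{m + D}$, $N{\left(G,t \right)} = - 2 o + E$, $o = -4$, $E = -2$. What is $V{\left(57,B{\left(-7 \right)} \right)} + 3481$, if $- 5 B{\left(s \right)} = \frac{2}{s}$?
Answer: $\frac{6953762}{1997} \approx 3482.1$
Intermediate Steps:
$N{\left(G,t \right)} = 6$ ($N{\left(G,t \right)} = \left(-2\right) \left(-4\right) - 2 = 8 - 2 = 6$)
$B{\left(s \right)} = - \frac{2}{5 s}$ ($B{\left(s \right)} = - \frac{2 \frac{1}{s}}{5} = - \frac{2}{5 s}$)
$V{\left(D,m \right)} = \frac{6 + D}{D + m}$ ($V{\left(D,m \right)} = \frac{D + 6}{m + D} = \frac{6 + D}{D + m}$)
$V{\left(57,B{\left(-7 \right)} \right)} + 3481 = \frac{6 + 57}{57 - \frac{2}{5 \left(-7\right)}} + 3481 = \frac{1}{57 - - \frac{2}{35}} \cdot 63 + 3481 = \frac{1}{57 + \frac{2}{35}} \cdot 63 + 3481 = \frac{1}{\frac{1997}{35}} \cdot 63 + 3481 = \frac{35}{1997} \cdot 63 + 3481 = \frac{2205}{1997} + 3481 = \frac{6953762}{1997}$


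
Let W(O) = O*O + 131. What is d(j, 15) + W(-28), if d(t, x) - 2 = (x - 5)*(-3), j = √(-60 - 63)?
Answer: 887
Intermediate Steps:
W(O) = 131 + O² (W(O) = O² + 131 = 131 + O²)
j = I*√123 (j = √(-123) = I*√123 ≈ 11.091*I)
d(t, x) = 17 - 3*x (d(t, x) = 2 + (x - 5)*(-3) = 2 + (-5 + x)*(-3) = 2 + (15 - 3*x) = 17 - 3*x)
d(j, 15) + W(-28) = (17 - 3*15) + (131 + (-28)²) = (17 - 45) + (131 + 784) = -28 + 915 = 887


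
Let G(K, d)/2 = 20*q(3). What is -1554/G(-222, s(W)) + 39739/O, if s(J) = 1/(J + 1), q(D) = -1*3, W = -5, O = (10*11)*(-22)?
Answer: -420/121 ≈ -3.4711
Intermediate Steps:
O = -2420 (O = 110*(-22) = -2420)
q(D) = -3
s(J) = 1/(1 + J)
G(K, d) = -120 (G(K, d) = 2*(20*(-3)) = 2*(-60) = -120)
-1554/G(-222, s(W)) + 39739/O = -1554/(-120) + 39739/(-2420) = -1554*(-1/120) + 39739*(-1/2420) = 259/20 - 39739/2420 = -420/121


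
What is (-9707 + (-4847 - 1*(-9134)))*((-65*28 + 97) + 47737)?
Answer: -249395880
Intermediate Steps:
(-9707 + (-4847 - 1*(-9134)))*((-65*28 + 97) + 47737) = (-9707 + (-4847 + 9134))*((-1820 + 97) + 47737) = (-9707 + 4287)*(-1723 + 47737) = -5420*46014 = -249395880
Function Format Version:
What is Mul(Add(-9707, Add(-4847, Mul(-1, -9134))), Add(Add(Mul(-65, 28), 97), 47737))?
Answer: -249395880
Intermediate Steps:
Mul(Add(-9707, Add(-4847, Mul(-1, -9134))), Add(Add(Mul(-65, 28), 97), 47737)) = Mul(Add(-9707, Add(-4847, 9134)), Add(Add(-1820, 97), 47737)) = Mul(Add(-9707, 4287), Add(-1723, 47737)) = Mul(-5420, 46014) = -249395880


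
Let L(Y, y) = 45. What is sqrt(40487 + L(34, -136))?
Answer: 2*sqrt(10133) ≈ 201.33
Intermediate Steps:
sqrt(40487 + L(34, -136)) = sqrt(40487 + 45) = sqrt(40532) = 2*sqrt(10133)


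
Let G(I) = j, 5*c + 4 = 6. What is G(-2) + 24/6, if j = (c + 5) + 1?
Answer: 52/5 ≈ 10.400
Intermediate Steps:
c = 2/5 (c = -4/5 + (1/5)*6 = -4/5 + 6/5 = 2/5 ≈ 0.40000)
j = 32/5 (j = (2/5 + 5) + 1 = 27/5 + 1 = 32/5 ≈ 6.4000)
G(I) = 32/5
G(-2) + 24/6 = 32/5 + 24/6 = 32/5 + 24*(1/6) = 32/5 + 4 = 52/5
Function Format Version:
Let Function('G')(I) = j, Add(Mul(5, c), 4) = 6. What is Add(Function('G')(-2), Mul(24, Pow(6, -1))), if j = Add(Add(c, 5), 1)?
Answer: Rational(52, 5) ≈ 10.400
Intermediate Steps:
c = Rational(2, 5) (c = Add(Rational(-4, 5), Mul(Rational(1, 5), 6)) = Add(Rational(-4, 5), Rational(6, 5)) = Rational(2, 5) ≈ 0.40000)
j = Rational(32, 5) (j = Add(Add(Rational(2, 5), 5), 1) = Add(Rational(27, 5), 1) = Rational(32, 5) ≈ 6.4000)
Function('G')(I) = Rational(32, 5)
Add(Function('G')(-2), Mul(24, Pow(6, -1))) = Add(Rational(32, 5), Mul(24, Pow(6, -1))) = Add(Rational(32, 5), Mul(24, Rational(1, 6))) = Add(Rational(32, 5), 4) = Rational(52, 5)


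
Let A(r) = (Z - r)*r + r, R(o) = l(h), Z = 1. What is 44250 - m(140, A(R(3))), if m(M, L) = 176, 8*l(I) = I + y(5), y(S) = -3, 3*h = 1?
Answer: 44074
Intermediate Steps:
h = ⅓ (h = (⅓)*1 = ⅓ ≈ 0.33333)
l(I) = -3/8 + I/8 (l(I) = (I - 3)/8 = (-3 + I)/8 = -3/8 + I/8)
R(o) = -⅓ (R(o) = -3/8 + (⅛)*(⅓) = -3/8 + 1/24 = -⅓)
A(r) = r + r*(1 - r) (A(r) = (1 - r)*r + r = r*(1 - r) + r = r + r*(1 - r))
44250 - m(140, A(R(3))) = 44250 - 1*176 = 44250 - 176 = 44074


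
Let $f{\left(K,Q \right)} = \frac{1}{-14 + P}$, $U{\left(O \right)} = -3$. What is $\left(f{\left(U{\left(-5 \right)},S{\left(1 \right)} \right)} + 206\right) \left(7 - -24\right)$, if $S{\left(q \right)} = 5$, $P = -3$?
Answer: $\frac{108531}{17} \approx 6384.2$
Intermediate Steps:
$f{\left(K,Q \right)} = - \frac{1}{17}$ ($f{\left(K,Q \right)} = \frac{1}{-14 - 3} = \frac{1}{-17} = - \frac{1}{17}$)
$\left(f{\left(U{\left(-5 \right)},S{\left(1 \right)} \right)} + 206\right) \left(7 - -24\right) = \left(- \frac{1}{17} + 206\right) \left(7 - -24\right) = \frac{3501 \left(7 + 24\right)}{17} = \frac{3501}{17} \cdot 31 = \frac{108531}{17}$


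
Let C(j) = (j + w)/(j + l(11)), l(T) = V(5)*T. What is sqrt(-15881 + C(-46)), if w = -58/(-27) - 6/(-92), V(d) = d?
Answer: I*sqrt(24504963738)/1242 ≈ 126.04*I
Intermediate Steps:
w = 2749/1242 (w = -58*(-1/27) - 6*(-1/92) = 58/27 + 3/46 = 2749/1242 ≈ 2.2134)
l(T) = 5*T
C(j) = (2749/1242 + j)/(55 + j) (C(j) = (j + 2749/1242)/(j + 5*11) = (2749/1242 + j)/(j + 55) = (2749/1242 + j)/(55 + j))
sqrt(-15881 + C(-46)) = sqrt(-15881 + (2749/1242 - 46)/(55 - 46)) = sqrt(-15881 - 54383/1242/9) = sqrt(-15881 + (1/9)*(-54383/1242)) = sqrt(-15881 - 54383/11178) = sqrt(-177572201/11178) = I*sqrt(24504963738)/1242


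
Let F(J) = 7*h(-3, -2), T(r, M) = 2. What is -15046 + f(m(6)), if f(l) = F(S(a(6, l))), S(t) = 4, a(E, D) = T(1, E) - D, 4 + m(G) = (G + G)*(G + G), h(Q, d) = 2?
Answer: -15032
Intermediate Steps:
m(G) = -4 + 4*G² (m(G) = -4 + (G + G)*(G + G) = -4 + (2*G)*(2*G) = -4 + 4*G²)
a(E, D) = 2 - D
F(J) = 14 (F(J) = 7*2 = 14)
f(l) = 14
-15046 + f(m(6)) = -15046 + 14 = -15032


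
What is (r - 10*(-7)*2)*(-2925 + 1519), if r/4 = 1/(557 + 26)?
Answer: -114763344/583 ≈ -1.9685e+5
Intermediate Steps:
r = 4/583 (r = 4/(557 + 26) = 4/583 ≈ 0.0068611)
(r - 10*(-7)*2)*(-2925 + 1519) = (4/583 - 10*(-7)*2)*(-2925 + 1519) = (4/583 + 70*2)*(-1406) = (4/583 + 140)*(-1406) = (81624/583)*(-1406) = -114763344/583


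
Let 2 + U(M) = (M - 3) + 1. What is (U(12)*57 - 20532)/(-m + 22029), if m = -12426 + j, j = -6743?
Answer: -10038/20599 ≈ -0.48731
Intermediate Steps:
m = -19169 (m = -12426 - 6743 = -19169)
U(M) = -4 + M (U(M) = -2 + ((M - 3) + 1) = -2 + ((-3 + M) + 1) = -2 + (-2 + M) = -4 + M)
(U(12)*57 - 20532)/(-m + 22029) = ((-4 + 12)*57 - 20532)/(-1*(-19169) + 22029) = (8*57 - 20532)/(19169 + 22029) = (456 - 20532)/41198 = -20076*1/41198 = -10038/20599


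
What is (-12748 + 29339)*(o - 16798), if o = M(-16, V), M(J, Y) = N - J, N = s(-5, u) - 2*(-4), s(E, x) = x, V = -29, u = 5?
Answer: -278214479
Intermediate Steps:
N = 13 (N = 5 - 2*(-4) = 5 + 8 = 13)
M(J, Y) = 13 - J
o = 29 (o = 13 - 1*(-16) = 13 + 16 = 29)
(-12748 + 29339)*(o - 16798) = (-12748 + 29339)*(29 - 16798) = 16591*(-16769) = -278214479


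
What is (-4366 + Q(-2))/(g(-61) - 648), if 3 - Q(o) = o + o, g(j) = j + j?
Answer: 4359/770 ≈ 5.6610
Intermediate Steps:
g(j) = 2*j
Q(o) = 3 - 2*o (Q(o) = 3 - (o + o) = 3 - 2*o)
(-4366 + Q(-2))/(g(-61) - 648) = (-4366 + (3 - 2*(-2)))/(2*(-61) - 648) = (-4366 + (3 + 4))/(-122 - 648) = (-4366 + 7)/(-770) = -4359*(-1/770) = 4359/770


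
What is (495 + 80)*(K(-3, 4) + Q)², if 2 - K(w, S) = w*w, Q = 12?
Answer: 14375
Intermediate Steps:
K(w, S) = 2 - w² (K(w, S) = 2 - w*w = 2 - w²)
(495 + 80)*(K(-3, 4) + Q)² = (495 + 80)*((2 - 1*(-3)²) + 12)² = 575*((2 - 1*9) + 12)² = 575*((2 - 9) + 12)² = 575*(-7 + 12)² = 575*5² = 575*25 = 14375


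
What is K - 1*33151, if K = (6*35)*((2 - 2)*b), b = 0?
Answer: -33151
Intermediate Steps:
K = 0 (K = (6*35)*((2 - 2)*0) = 210*(0*0) = 210*0 = 0)
K - 1*33151 = 0 - 1*33151 = 0 - 33151 = -33151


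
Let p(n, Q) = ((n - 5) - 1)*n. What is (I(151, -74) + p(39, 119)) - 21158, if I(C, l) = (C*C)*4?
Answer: 71333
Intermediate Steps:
p(n, Q) = n*(-6 + n) (p(n, Q) = ((-5 + n) - 1)*n = (-6 + n)*n = n*(-6 + n))
I(C, l) = 4*C**2 (I(C, l) = C**2*4 = 4*C**2)
(I(151, -74) + p(39, 119)) - 21158 = (4*151**2 + 39*(-6 + 39)) - 21158 = (4*22801 + 39*33) - 21158 = (91204 + 1287) - 21158 = 92491 - 21158 = 71333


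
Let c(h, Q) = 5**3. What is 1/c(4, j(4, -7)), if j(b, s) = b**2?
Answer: 1/125 ≈ 0.0080000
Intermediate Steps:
c(h, Q) = 125
1/c(4, j(4, -7)) = 1/125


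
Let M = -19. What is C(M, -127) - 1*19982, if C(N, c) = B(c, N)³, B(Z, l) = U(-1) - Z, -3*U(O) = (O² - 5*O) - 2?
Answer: 53043119/27 ≈ 1.9646e+6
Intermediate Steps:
U(O) = ⅔ - O²/3 + 5*O/3 (U(O) = -((O² - 5*O) - 2)/3 = -(-2 + O² - 5*O)/3 = ⅔ - O²/3 + 5*O/3)
B(Z, l) = -4/3 - Z (B(Z, l) = (⅔ - ⅓*(-1)² + (5/3)*(-1)) - Z = (⅔ - ⅓*1 - 5/3) - Z = (⅔ - ⅓ - 5/3) - Z = -4/3 - Z)
C(N, c) = (-4/3 - c)³
C(M, -127) - 1*19982 = -(4 + 3*(-127))³/27 - 1*19982 = -(4 - 381)³/27 - 19982 = -1/27*(-377)³ - 19982 = -1/27*(-53582633) - 19982 = 53582633/27 - 19982 = 53043119/27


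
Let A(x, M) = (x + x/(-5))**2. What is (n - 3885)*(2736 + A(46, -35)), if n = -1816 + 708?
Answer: -510564208/25 ≈ -2.0423e+7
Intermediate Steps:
A(x, M) = 16*x**2/25 (A(x, M) = (x + x*(-1/5))**2 = (x - x/5)**2 = (4*x/5)**2 = 16*x**2/25)
n = -1108
(n - 3885)*(2736 + A(46, -35)) = (-1108 - 3885)*(2736 + (16/25)*46**2) = -4993*(2736 + (16/25)*2116) = -4993*(2736 + 33856/25) = -4993*102256/25 = -510564208/25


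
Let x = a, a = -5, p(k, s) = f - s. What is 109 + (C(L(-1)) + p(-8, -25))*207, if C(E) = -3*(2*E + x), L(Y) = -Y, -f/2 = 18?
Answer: -305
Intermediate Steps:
f = -36 (f = -2*18 = -36)
p(k, s) = -36 - s
x = -5
C(E) = 15 - 6*E (C(E) = -3*(2*E - 5) = -3*(-5 + 2*E) = 15 - 6*E)
109 + (C(L(-1)) + p(-8, -25))*207 = 109 + ((15 - (-6)*(-1)) + (-36 - 1*(-25)))*207 = 109 + ((15 - 6*1) + (-36 + 25))*207 = 109 + ((15 - 6) - 11)*207 = 109 + (9 - 11)*207 = 109 - 2*207 = 109 - 414 = -305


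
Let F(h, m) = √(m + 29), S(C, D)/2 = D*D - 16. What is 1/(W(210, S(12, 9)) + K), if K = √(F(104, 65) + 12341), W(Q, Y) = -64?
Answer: -1/(64 - √(12341 + √94)) ≈ 0.021216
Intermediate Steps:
S(C, D) = -32 + 2*D² (S(C, D) = 2*(D*D - 16) = 2*(D² - 16) = 2*(-16 + D²) = -32 + 2*D²)
F(h, m) = √(29 + m)
K = √(12341 + √94) (K = √(√(29 + 65) + 12341) = √(√94 + 12341) = √(12341 + √94) ≈ 111.13)
1/(W(210, S(12, 9)) + K) = 1/(-64 + √(12341 + √94))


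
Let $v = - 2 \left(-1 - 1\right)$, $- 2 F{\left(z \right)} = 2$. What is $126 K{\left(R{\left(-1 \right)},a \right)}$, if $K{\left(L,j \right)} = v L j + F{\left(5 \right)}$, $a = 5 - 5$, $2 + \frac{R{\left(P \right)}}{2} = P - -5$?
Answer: $-126$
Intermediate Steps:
$F{\left(z \right)} = -1$ ($F{\left(z \right)} = \left(- \frac{1}{2}\right) 2 = -1$)
$R{\left(P \right)} = 6 + 2 P$ ($R{\left(P \right)} = -4 + 2 \left(P - -5\right) = -4 + 2 \left(P + 5\right) = -4 + 2 \left(5 + P\right) = -4 + \left(10 + 2 P\right) = 6 + 2 P$)
$v = 4$ ($v = \left(-2\right) \left(-2\right) = 4$)
$a = 0$
$K{\left(L,j \right)} = -1 + 4 L j$ ($K{\left(L,j \right)} = 4 L j - 1 = -1 + 4 L j$)
$126 K{\left(R{\left(-1 \right)},a \right)} = 126 \left(-1 + 4 \left(6 + 2 \left(-1\right)\right) 0\right) = 126 \left(-1 + 4 \left(6 - 2\right) 0\right) = 126 \left(-1 + 4 \cdot 4 \cdot 0\right) = 126 \left(-1 + 0\right) = 126 \left(-1\right) = -126$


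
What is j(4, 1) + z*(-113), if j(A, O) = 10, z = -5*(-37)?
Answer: -20895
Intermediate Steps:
z = 185
j(4, 1) + z*(-113) = 10 + 185*(-113) = 10 - 20905 = -20895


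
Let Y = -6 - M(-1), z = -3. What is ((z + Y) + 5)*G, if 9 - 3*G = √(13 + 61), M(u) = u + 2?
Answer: -15 + 5*√74/3 ≈ -0.66279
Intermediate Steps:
M(u) = 2 + u
Y = -7 (Y = -6 - (2 - 1) = -6 - 1*1 = -6 - 1 = -7)
G = 3 - √74/3 (G = 3 - √(13 + 61)/3 = 3 - √74/3 ≈ 0.13256)
((z + Y) + 5)*G = ((-3 - 7) + 5)*(3 - √74/3) = (-10 + 5)*(3 - √74/3) = -5*(3 - √74/3) = -15 + 5*√74/3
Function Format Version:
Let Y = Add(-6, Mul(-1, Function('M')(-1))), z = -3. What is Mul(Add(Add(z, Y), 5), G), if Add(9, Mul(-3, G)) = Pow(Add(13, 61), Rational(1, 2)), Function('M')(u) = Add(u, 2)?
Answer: Add(-15, Mul(Rational(5, 3), Pow(74, Rational(1, 2)))) ≈ -0.66279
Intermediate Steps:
Function('M')(u) = Add(2, u)
Y = -7 (Y = Add(-6, Mul(-1, Add(2, -1))) = Add(-6, Mul(-1, 1)) = Add(-6, -1) = -7)
G = Add(3, Mul(Rational(-1, 3), Pow(74, Rational(1, 2)))) (G = Add(3, Mul(Rational(-1, 3), Pow(Add(13, 61), Rational(1, 2)))) = Add(3, Mul(Rational(-1, 3), Pow(74, Rational(1, 2)))) ≈ 0.13256)
Mul(Add(Add(z, Y), 5), G) = Mul(Add(Add(-3, -7), 5), Add(3, Mul(Rational(-1, 3), Pow(74, Rational(1, 2))))) = Mul(Add(-10, 5), Add(3, Mul(Rational(-1, 3), Pow(74, Rational(1, 2))))) = Mul(-5, Add(3, Mul(Rational(-1, 3), Pow(74, Rational(1, 2))))) = Add(-15, Mul(Rational(5, 3), Pow(74, Rational(1, 2))))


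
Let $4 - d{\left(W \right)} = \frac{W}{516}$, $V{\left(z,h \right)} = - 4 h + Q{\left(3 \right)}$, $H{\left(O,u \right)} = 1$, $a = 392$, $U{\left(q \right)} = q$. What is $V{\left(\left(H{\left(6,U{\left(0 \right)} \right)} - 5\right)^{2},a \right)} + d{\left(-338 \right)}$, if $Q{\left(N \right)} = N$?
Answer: $- \frac{402569}{258} \approx -1560.3$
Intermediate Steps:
$V{\left(z,h \right)} = 3 - 4 h$ ($V{\left(z,h \right)} = - 4 h + 3 = 3 - 4 h$)
$d{\left(W \right)} = 4 - \frac{W}{516}$
$V{\left(\left(H{\left(6,U{\left(0 \right)} \right)} - 5\right)^{2},a \right)} + d{\left(-338 \right)} = \left(3 - 1568\right) + \left(4 - - \frac{169}{258}\right) = \left(3 - 1568\right) + \left(4 + \frac{169}{258}\right) = -1565 + \frac{1201}{258} = - \frac{402569}{258}$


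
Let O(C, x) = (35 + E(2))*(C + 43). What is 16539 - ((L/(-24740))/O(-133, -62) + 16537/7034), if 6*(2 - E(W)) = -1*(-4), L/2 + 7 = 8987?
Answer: 235254166000289/14226229830 ≈ 16537.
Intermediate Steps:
L = 17960 (L = -14 + 2*8987 = -14 + 17974 = 17960)
E(W) = 4/3 (E(W) = 2 - (-1)*(-4)/6 = 2 - ⅙*4 = 2 - ⅔ = 4/3)
O(C, x) = 4687/3 + 109*C/3 (O(C, x) = (35 + 4/3)*(C + 43) = 109*(43 + C)/3 = 4687/3 + 109*C/3)
16539 - ((L/(-24740))/O(-133, -62) + 16537/7034) = 16539 - ((17960/(-24740))/(4687/3 + (109/3)*(-133)) + 16537/7034) = 16539 - ((17960*(-1/24740))/(4687/3 - 14497/3) + 16537*(1/7034)) = 16539 - (-898/1237/(-3270) + 16537/7034) = 16539 - (-898/1237*(-1/3270) + 16537/7034) = 16539 - (449/2022495 + 16537/7034) = 16539 - 1*33449158081/14226229830 = 16539 - 33449158081/14226229830 = 235254166000289/14226229830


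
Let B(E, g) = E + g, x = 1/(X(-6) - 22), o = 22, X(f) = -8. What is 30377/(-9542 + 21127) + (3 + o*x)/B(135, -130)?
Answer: 534433/173775 ≈ 3.0754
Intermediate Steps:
x = -1/30 (x = 1/(-8 - 22) = 1/(-30) = -1/30 ≈ -0.033333)
30377/(-9542 + 21127) + (3 + o*x)/B(135, -130) = 30377/(-9542 + 21127) + (3 + 22*(-1/30))/(135 - 130) = 30377/11585 + (3 - 11/15)/5 = 30377*(1/11585) + (34/15)*(⅕) = 30377/11585 + 34/75 = 534433/173775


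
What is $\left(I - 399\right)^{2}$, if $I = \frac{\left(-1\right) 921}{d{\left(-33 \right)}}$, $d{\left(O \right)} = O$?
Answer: $\frac{16662724}{121} \approx 1.3771 \cdot 10^{5}$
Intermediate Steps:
$I = \frac{307}{11}$ ($I = \frac{\left(-1\right) 921}{-33} = \left(-921\right) \left(- \frac{1}{33}\right) = \frac{307}{11} \approx 27.909$)
$\left(I - 399\right)^{2} = \left(\frac{307}{11} - 399\right)^{2} = \left(- \frac{4082}{11}\right)^{2} = \frac{16662724}{121}$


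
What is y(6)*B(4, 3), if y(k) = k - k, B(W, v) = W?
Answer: 0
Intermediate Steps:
y(k) = 0
y(6)*B(4, 3) = 0*4 = 0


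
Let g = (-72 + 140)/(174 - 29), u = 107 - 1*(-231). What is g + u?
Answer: 49078/145 ≈ 338.47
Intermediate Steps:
u = 338 (u = 107 + 231 = 338)
g = 68/145 ≈ 0.46897
g + u = 68/145 + 338 = 49078/145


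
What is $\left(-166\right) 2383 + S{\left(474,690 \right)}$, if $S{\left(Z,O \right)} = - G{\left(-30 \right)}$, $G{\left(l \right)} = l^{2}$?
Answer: $-396478$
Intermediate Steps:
$S{\left(Z,O \right)} = -900$ ($S{\left(Z,O \right)} = - \left(-30\right)^{2} = \left(-1\right) 900 = -900$)
$\left(-166\right) 2383 + S{\left(474,690 \right)} = \left(-166\right) 2383 - 900 = -395578 - 900 = -396478$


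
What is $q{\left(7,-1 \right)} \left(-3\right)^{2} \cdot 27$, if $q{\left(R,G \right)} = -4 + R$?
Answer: $729$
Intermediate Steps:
$q{\left(7,-1 \right)} \left(-3\right)^{2} \cdot 27 = \left(-4 + 7\right) \left(-3\right)^{2} \cdot 27 = 3 \cdot 9 \cdot 27 = 27 \cdot 27 = 729$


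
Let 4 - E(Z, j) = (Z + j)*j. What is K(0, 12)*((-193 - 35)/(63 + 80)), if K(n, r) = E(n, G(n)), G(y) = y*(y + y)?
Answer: -912/143 ≈ -6.3776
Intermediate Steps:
G(y) = 2*y² (G(y) = y*(2*y) = 2*y²)
E(Z, j) = 4 - j*(Z + j) (E(Z, j) = 4 - (Z + j)*j = 4 - j*(Z + j))
K(n, r) = 4 - 4*n⁴ - 2*n³ (K(n, r) = 4 - (2*n²)² - n*2*n² = 4 - 4*n⁴ - 2*n³)
K(0, 12)*((-193 - 35)/(63 + 80)) = (4 - 4*0⁴ - 2*0³)*((-193 - 35)/(63 + 80)) = (4 - 4*0 - 2*0)*(-228/143) = (4 + 0 + 0)*(-228*1/143) = 4*(-228/143) = -912/143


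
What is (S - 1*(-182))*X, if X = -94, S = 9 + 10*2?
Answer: -19834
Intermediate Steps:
S = 29 (S = 9 + 20 = 29)
(S - 1*(-182))*X = (29 - 1*(-182))*(-94) = (29 + 182)*(-94) = 211*(-94) = -19834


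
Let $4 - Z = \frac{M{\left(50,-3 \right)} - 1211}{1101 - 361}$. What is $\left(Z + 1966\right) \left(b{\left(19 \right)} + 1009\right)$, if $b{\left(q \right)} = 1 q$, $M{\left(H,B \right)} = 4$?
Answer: $\frac{374964799}{185} \approx 2.0268 \cdot 10^{6}$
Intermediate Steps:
$b{\left(q \right)} = q$
$Z = \frac{4167}{740}$ ($Z = 4 - \frac{4 - 1211}{1101 - 361} = 4 - - \frac{1207}{740} = 4 + \frac{1207}{740} = \frac{4167}{740} \approx 5.6311$)
$\left(Z + 1966\right) \left(b{\left(19 \right)} + 1009\right) = \left(\frac{4167}{740} + 1966\right) \left(19 + 1009\right) = \frac{1459007}{740} \cdot 1028 = \frac{374964799}{185}$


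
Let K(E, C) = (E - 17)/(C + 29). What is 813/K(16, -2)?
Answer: -21951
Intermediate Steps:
K(E, C) = (-17 + E)/(29 + C)
813/K(16, -2) = 813/(((-17 + 16)/(29 - 2))) = 813/((-1/27)) = 813/(((1/27)*(-1))) = 813/(-1/27) = 813*(-27) = -21951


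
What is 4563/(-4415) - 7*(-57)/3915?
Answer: -1073504/1152315 ≈ -0.93161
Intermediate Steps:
4563/(-4415) - 7*(-57)/3915 = 4563*(-1/4415) + 399*(1/3915) = -4563/4415 + 133/1305 = -1073504/1152315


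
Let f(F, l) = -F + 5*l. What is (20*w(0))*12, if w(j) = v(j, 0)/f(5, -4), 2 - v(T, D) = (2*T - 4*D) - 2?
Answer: -192/5 ≈ -38.400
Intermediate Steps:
v(T, D) = 4 - 2*T + 4*D (v(T, D) = 2 - ((2*T - 4*D) - 2) = 2 - ((-4*D + 2*T) - 2) = 2 - (-2 - 4*D + 2*T) = 2 + (2 - 2*T + 4*D) = 4 - 2*T + 4*D)
w(j) = -4/25 + 2*j/25 (w(j) = (4 - 2*j + 4*0)/(-1*5 + 5*(-4)) = (4 - 2*j + 0)/(-5 - 20) = (4 - 2*j)/(-25) = (4 - 2*j)*(-1/25) = -4/25 + 2*j/25)
(20*w(0))*12 = (20*(-4/25 + (2/25)*0))*12 = (20*(-4/25 + 0))*12 = (20*(-4/25))*12 = -16/5*12 = -192/5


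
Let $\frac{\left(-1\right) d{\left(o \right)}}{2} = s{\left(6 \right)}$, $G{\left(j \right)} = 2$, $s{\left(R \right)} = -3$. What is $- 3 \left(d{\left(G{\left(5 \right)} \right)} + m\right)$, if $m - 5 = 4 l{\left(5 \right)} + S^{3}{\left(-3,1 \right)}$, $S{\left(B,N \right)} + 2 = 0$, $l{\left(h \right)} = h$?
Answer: $-69$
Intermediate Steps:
$S{\left(B,N \right)} = -2$ ($S{\left(B,N \right)} = -2 + 0 = -2$)
$d{\left(o \right)} = 6$ ($d{\left(o \right)} = \left(-2\right) \left(-3\right) = 6$)
$m = 17$ ($m = 5 + \left(4 \cdot 5 + \left(-2\right)^{3}\right) = 5 + \left(20 - 8\right) = 5 + 12 = 17$)
$- 3 \left(d{\left(G{\left(5 \right)} \right)} + m\right) = - 3 \left(6 + 17\right) = \left(-3\right) 23 = -69$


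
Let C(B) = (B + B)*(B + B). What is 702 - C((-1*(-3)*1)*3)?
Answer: 378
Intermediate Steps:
C(B) = 4*B² (C(B) = (2*B)*(2*B) = 4*B²)
702 - C((-1*(-3)*1)*3) = 702 - 4*((-1*(-3)*1)*3)² = 702 - 4*((3*1)*3)² = 702 - 4*(3*3)² = 702 - 4*9² = 702 - 4*81 = 702 - 1*324 = 702 - 324 = 378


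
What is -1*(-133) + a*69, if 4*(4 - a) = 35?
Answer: -779/4 ≈ -194.75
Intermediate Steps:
a = -19/4 (a = 4 - 1/4*35 = 4 - 35/4 = -19/4 ≈ -4.7500)
-1*(-133) + a*69 = -1*(-133) - 19/4*69 = 133 - 1311/4 = -779/4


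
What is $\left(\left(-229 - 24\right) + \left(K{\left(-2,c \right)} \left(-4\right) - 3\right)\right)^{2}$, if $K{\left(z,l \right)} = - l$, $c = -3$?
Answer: $71824$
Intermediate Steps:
$\left(\left(-229 - 24\right) + \left(K{\left(-2,c \right)} \left(-4\right) - 3\right)\right)^{2} = \left(\left(-229 - 24\right) + \left(\left(-1\right) \left(-3\right) \left(-4\right) - 3\right)\right)^{2} = \left(\left(-229 - 24\right) + \left(3 \left(-4\right) - 3\right)\right)^{2} = \left(-253 - 15\right)^{2} = \left(-268\right)^{2} = 71824$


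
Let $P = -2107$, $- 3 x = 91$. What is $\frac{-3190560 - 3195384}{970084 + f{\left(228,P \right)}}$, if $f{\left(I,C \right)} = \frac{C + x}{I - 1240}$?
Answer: $- \frac{4846931496}{736295359} \approx -6.5829$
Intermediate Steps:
$x = - \frac{91}{3}$ ($x = \left(- \frac{1}{3}\right) 91 = - \frac{91}{3} \approx -30.333$)
$f{\left(I,C \right)} = \frac{- \frac{91}{3} + C}{-1240 + I}$ ($f{\left(I,C \right)} = \frac{C - \frac{91}{3}}{I - 1240} = \frac{- \frac{91}{3} + C}{-1240 + I}$)
$\frac{-3190560 - 3195384}{970084 + f{\left(228,P \right)}} = \frac{-3190560 - 3195384}{970084 + \frac{- \frac{91}{3} - 2107}{-1240 + 228}} = - \frac{6385944}{970084 + \frac{1}{-1012} \left(- \frac{6412}{3}\right)} = - \frac{6385944}{970084 - - \frac{1603}{759}} = - \frac{6385944}{970084 + \frac{1603}{759}} = - \frac{6385944}{\frac{736295359}{759}} = \left(-6385944\right) \frac{759}{736295359} = - \frac{4846931496}{736295359}$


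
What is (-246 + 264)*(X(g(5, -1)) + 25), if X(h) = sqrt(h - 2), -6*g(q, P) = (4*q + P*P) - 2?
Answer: 450 + 3*I*sqrt(186) ≈ 450.0 + 40.915*I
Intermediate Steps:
g(q, P) = 1/3 - 2*q/3 - P**2/6 (g(q, P) = -((4*q + P*P) - 2)/6 = -((4*q + P**2) - 2)/6 = -((P**2 + 4*q) - 2)/6 = -(-2 + P**2 + 4*q)/6 = 1/3 - 2*q/3 - P**2/6)
X(h) = sqrt(-2 + h)
(-246 + 264)*(X(g(5, -1)) + 25) = (-246 + 264)*(sqrt(-2 + (1/3 - 2/3*5 - 1/6*(-1)**2)) + 25) = 18*(sqrt(-2 + (1/3 - 10/3 - 1/6*1)) + 25) = 18*(sqrt(-2 + (1/3 - 10/3 - 1/6)) + 25) = 18*(sqrt(-2 - 19/6) + 25) = 18*(sqrt(-31/6) + 25) = 18*(I*sqrt(186)/6 + 25) = 18*(25 + I*sqrt(186)/6) = 450 + 3*I*sqrt(186)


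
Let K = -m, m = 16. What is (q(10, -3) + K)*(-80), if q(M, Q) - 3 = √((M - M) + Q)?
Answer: 1040 - 80*I*√3 ≈ 1040.0 - 138.56*I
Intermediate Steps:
q(M, Q) = 3 + √Q (q(M, Q) = 3 + √((M - M) + Q) = 3 + √(0 + Q) = 3 + √Q)
K = -16 (K = -1*16 = -16)
(q(10, -3) + K)*(-80) = ((3 + √(-3)) - 16)*(-80) = ((3 + I*√3) - 16)*(-80) = (-13 + I*√3)*(-80) = 1040 - 80*I*√3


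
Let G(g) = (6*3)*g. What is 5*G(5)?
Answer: 450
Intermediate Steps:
G(g) = 18*g
5*G(5) = 5*(18*5) = 5*90 = 450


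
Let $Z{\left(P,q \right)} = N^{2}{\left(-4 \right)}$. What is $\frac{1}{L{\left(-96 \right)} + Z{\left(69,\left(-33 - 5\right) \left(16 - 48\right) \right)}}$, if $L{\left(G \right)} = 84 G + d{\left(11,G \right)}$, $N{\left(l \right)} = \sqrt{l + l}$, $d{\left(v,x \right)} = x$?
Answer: $- \frac{1}{8168} \approx -0.00012243$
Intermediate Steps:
$N{\left(l \right)} = \sqrt{2} \sqrt{l}$ ($N{\left(l \right)} = \sqrt{2 l} = \sqrt{2} \sqrt{l}$)
$Z{\left(P,q \right)} = -8$ ($Z{\left(P,q \right)} = \left(\sqrt{2} \sqrt{-4}\right)^{2} = \left(\sqrt{2} \cdot 2 i\right)^{2} = \left(2 i \sqrt{2}\right)^{2} = -8$)
$L{\left(G \right)} = 85 G$ ($L{\left(G \right)} = 84 G + G = 85 G$)
$\frac{1}{L{\left(-96 \right)} + Z{\left(69,\left(-33 - 5\right) \left(16 - 48\right) \right)}} = \frac{1}{85 \left(-96\right) - 8} = \frac{1}{-8160 - 8} = \frac{1}{-8168} = - \frac{1}{8168}$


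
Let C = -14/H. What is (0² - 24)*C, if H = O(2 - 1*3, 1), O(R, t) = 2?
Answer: 168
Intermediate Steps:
H = 2
C = -7 (C = -14/2 = -14*½ = -7)
(0² - 24)*C = (0² - 24)*(-7) = (0 - 24)*(-7) = -24*(-7) = 168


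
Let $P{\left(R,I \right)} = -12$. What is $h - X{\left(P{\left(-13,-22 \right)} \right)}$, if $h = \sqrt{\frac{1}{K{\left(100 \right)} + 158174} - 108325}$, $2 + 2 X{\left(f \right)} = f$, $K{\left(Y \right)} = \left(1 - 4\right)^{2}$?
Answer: $7 + \frac{i \sqrt{2710493145637742}}{158183} \approx 7.0 + 329.13 i$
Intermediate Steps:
$K{\left(Y \right)} = 9$ ($K{\left(Y \right)} = \left(-3\right)^{2} = 9$)
$X{\left(f \right)} = -1 + \frac{f}{2}$
$h = \frac{i \sqrt{2710493145637742}}{158183}$ ($h = \sqrt{\frac{1}{9 + 158174} - 108325} = \sqrt{\frac{1}{158183} - 108325} = \sqrt{- \frac{17135173474}{158183}} = \frac{i \sqrt{2710493145637742}}{158183} \approx 329.13 i$)
$h - X{\left(P{\left(-13,-22 \right)} \right)} = \frac{i \sqrt{2710493145637742}}{158183} - \left(-1 + \frac{1}{2} \left(-12\right)\right) = \frac{i \sqrt{2710493145637742}}{158183} - \left(-1 - 6\right) = \frac{i \sqrt{2710493145637742}}{158183} - -7 = \frac{i \sqrt{2710493145637742}}{158183} + 7 = 7 + \frac{i \sqrt{2710493145637742}}{158183}$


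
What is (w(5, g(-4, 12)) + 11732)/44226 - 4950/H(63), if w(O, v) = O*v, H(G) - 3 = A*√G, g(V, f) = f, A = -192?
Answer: 1557931562/5706193311 + 316800*√7/258047 ≈ 3.5212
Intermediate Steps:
H(G) = 3 - 192*√G
(w(5, g(-4, 12)) + 11732)/44226 - 4950/H(63) = (5*12 + 11732)/44226 - 4950/(3 - 576*√7) = (60 + 11732)*(1/44226) - 4950/(3 - 576*√7) = 11792*(1/44226) - 4950/(3 - 576*√7) = 5896/22113 - 4950/(3 - 576*√7)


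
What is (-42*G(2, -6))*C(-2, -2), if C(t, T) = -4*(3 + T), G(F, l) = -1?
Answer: -168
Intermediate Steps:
C(t, T) = -12 - 4*T
(-42*G(2, -6))*C(-2, -2) = (-42*(-1))*(-12 - 4*(-2)) = 42*(-12 + 8) = 42*(-4) = -168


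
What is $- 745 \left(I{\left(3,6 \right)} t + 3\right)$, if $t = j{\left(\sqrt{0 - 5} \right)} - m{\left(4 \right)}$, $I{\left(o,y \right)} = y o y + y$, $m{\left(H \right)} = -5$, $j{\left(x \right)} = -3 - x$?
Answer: $-172095 + 84930 i \sqrt{5} \approx -1.721 \cdot 10^{5} + 1.8991 \cdot 10^{5} i$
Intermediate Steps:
$I{\left(o,y \right)} = y + o y^{2}$ ($I{\left(o,y \right)} = o y y + y = o y^{2} + y = y + o y^{2}$)
$t = 2 - i \sqrt{5}$ ($t = \left(-3 - \sqrt{0 - 5}\right) - -5 = \left(-3 - \sqrt{-5}\right) + 5 = \left(-3 - i \sqrt{5}\right) + 5 = 2 - i \sqrt{5} \approx 2.0 - 2.2361 i$)
$- 745 \left(I{\left(3,6 \right)} t + 3\right) = - 745 \left(6 \left(1 + 3 \cdot 6\right) \left(2 - i \sqrt{5}\right) + 3\right) = - 745 \left(6 \left(1 + 18\right) \left(2 - i \sqrt{5}\right) + 3\right) = - 745 \left(6 \cdot 19 \left(2 - i \sqrt{5}\right) + 3\right) = - 745 \left(114 \left(2 - i \sqrt{5}\right) + 3\right) = - 745 \left(\left(228 - 114 i \sqrt{5}\right) + 3\right) = - 745 \left(231 - 114 i \sqrt{5}\right) = -172095 + 84930 i \sqrt{5}$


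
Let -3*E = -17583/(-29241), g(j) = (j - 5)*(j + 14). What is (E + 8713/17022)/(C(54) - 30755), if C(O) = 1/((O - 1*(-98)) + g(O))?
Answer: -90009657374/8888846985414423 ≈ -1.0126e-5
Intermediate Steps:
g(j) = (-5 + j)*(14 + j)
C(O) = 1/(28 + O² + 10*O) (C(O) = 1/((O - 1*(-98)) + (-70 + O² + 9*O)) = 1/((O + 98) + (-70 + O² + 9*O)) = 1/((98 + O) + (-70 + O² + 9*O)) = 1/(28 + O² + 10*O))
E = -5861/29241 (E = -(-5861)/(-29241) = -(-5861)*(-1)/29241 = -⅓*5861/9747 = -5861/29241 ≈ -0.20044)
(E + 8713/17022)/(C(54) - 30755) = (-5861/29241 + 8713/17022)/(1/(28 + 54² + 10*54) - 30755) = (-5861/29241 + 8713*(1/17022))/(1/(28 + 2916 + 540) - 30755) = (-5861/29241 + 8713/17022)/(1/3484 - 30755) = 51670297/(165913434*(1/3484 - 30755)) = 51670297/(165913434*(-107150419/3484)) = (51670297/165913434)*(-3484/107150419) = -90009657374/8888846985414423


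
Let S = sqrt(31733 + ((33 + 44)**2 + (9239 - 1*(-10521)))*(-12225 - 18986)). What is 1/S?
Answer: -I*sqrt(801747646)/801747646 ≈ -3.5317e-5*I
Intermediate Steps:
S = I*sqrt(801747646) (S = sqrt(31733 + (77**2 + (9239 + 10521))*(-31211)) = sqrt(31733 + (5929 + 19760)*(-31211)) = sqrt(31733 + 25689*(-31211)) = sqrt(31733 - 801779379) = sqrt(-801747646) = I*sqrt(801747646) ≈ 28315.0*I)
1/S = 1/(I*sqrt(801747646)) = -I*sqrt(801747646)/801747646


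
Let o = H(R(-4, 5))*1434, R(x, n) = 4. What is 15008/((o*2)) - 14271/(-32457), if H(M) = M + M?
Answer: 8484880/7757223 ≈ 1.0938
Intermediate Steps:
H(M) = 2*M
o = 11472 (o = (2*4)*1434 = 8*1434 = 11472)
15008/((o*2)) - 14271/(-32457) = 15008/((11472*2)) - 14271/(-32457) = 15008/22944 - 14271*(-1/32457) = 15008*(1/22944) + 4757/10819 = 469/717 + 4757/10819 = 8484880/7757223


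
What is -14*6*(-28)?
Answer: 2352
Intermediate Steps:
-14*6*(-28) = -84*(-28) = 2352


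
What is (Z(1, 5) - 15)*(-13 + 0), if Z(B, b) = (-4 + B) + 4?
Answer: 182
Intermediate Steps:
Z(B, b) = B
(Z(1, 5) - 15)*(-13 + 0) = (1 - 15)*(-13 + 0) = -14*(-13) = 182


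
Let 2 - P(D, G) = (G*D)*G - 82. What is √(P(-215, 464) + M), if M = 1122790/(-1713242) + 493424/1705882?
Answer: √24711017114241283433040181772381/730647172361 ≈ 6803.6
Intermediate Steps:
P(D, G) = 84 - D*G² (P(D, G) = 2 - ((G*D)*G - 82) = 2 - ((D*G)*G - 82) = 2 - (D*G² - 82) = 2 - (-82 + D*G²) = 2 + (82 - D*G²) = 84 - D*G²)
M = -267498132543/730647172361 (M = 1122790*(-1/1713242) + 493424*(1/1705882) = -561395/856621 + 246712/852941 = -267498132543/730647172361 ≈ -0.36611)
√(P(-215, 464) + M) = √((84 - 1*(-215)*464²) - 267498132543/730647172361) = √((84 - 1*(-215)*215296) - 267498132543/730647172361) = √((84 + 46288640) - 267498132543/730647172361) = √(46288724 - 267498132543/730647172361) = √(33820725035300624821/730647172361) = √24711017114241283433040181772381/730647172361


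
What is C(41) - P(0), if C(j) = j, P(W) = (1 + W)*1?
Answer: 40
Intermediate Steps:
P(W) = 1 + W
C(41) - P(0) = 41 - (1 + 0) = 41 - 1*1 = 41 - 1 = 40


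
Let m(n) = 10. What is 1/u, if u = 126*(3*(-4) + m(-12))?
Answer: -1/252 ≈ -0.0039683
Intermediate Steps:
u = -252 (u = 126*(3*(-4) + 10) = 126*(-12 + 10) = 126*(-2) = -252)
1/u = 1/(-252) = -1/252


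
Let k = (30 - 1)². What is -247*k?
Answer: -207727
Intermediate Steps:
k = 841 (k = 29² = 841)
-247*k = -247*841 = -207727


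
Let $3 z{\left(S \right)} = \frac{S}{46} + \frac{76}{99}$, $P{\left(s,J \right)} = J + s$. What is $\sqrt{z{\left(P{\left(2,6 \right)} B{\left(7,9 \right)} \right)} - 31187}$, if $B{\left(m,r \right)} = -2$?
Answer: $\frac{i \sqrt{161695417719}}{2277} \approx 176.6 i$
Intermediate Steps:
$z{\left(S \right)} = \frac{76}{297} + \frac{S}{138}$ ($z{\left(S \right)} = \frac{\frac{S}{46} + \frac{76}{99}}{3} = \frac{\frac{76}{99} + \frac{S}{46}}{3} = \frac{76}{297} + \frac{S}{138}$)
$\sqrt{z{\left(P{\left(2,6 \right)} B{\left(7,9 \right)} \right)} - 31187} = \sqrt{\left(\frac{76}{297} + \frac{\left(6 + 2\right) \left(-2\right)}{138}\right) - 31187} = \sqrt{\left(\frac{76}{297} + \frac{8 \left(-2\right)}{138}\right) - 31187} = \sqrt{\left(\frac{76}{297} + \frac{1}{138} \left(-16\right)\right) - 31187} = \sqrt{\left(\frac{76}{297} - \frac{8}{69}\right) - 31187} = \sqrt{\frac{956}{6831} - 31187} = \sqrt{- \frac{213037441}{6831}} = \frac{i \sqrt{161695417719}}{2277}$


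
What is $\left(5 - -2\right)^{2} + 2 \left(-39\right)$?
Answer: $-29$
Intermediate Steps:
$\left(5 - -2\right)^{2} + 2 \left(-39\right) = \left(5 + \left(-3 + 5\right)\right)^{2} - 78 = \left(5 + 2\right)^{2} - 78 = 7^{2} - 78 = 49 - 78 = -29$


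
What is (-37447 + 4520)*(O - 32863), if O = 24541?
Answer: 274018494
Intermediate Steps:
(-37447 + 4520)*(O - 32863) = (-37447 + 4520)*(24541 - 32863) = -32927*(-8322) = 274018494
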